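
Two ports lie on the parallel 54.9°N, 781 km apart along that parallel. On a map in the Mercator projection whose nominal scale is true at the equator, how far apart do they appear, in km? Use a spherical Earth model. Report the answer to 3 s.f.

1360 km

Mercator is conformal, so the point scale is isotropic: h = k = sec φ = 1/cos φ.
Along the parallel, k = sec 54.9° = 1/0.5750 = 1.739.
Map distance = 781 × 1.739 ≈ 1360 km.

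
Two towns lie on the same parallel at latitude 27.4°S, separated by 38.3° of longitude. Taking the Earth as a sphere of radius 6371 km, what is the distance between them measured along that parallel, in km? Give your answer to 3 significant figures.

3780 km

Arc length along a parallel = R cos φ · Δλ (with Δλ in radians).
= 6371 × cos 27.4° × (38.3° × π/180) = 6371 × 0.8878 × 0.6685 ≈ 3780 km.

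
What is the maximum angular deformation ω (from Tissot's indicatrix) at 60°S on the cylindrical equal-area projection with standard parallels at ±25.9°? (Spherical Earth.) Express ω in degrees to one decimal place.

63.7°

A cylindrical equal-area projection with standard parallel φ₀ has meridian scale h = cos φ / cos φ₀ and parallel scale k = cos φ₀ / cos φ (so areas are preserved, h·k = 1).
At 60°: h = 0.5558, k = 1.799; principal scales a = 1.799, b = 0.5558.
sin(ω/2) = (a − b)/(a + b) = 1.243/2.355 = 0.5279, so ω = 2 arcsin(0.5279) ≈ 63.7°.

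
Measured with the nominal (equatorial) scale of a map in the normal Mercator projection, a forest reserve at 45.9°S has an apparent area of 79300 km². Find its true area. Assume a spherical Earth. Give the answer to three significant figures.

38400 km²

The Mercator projection is conformal; its linear scale factor is the same in every direction and equals sec φ = 1/cos φ.
Areal scale = k² = sec²φ = 1/cos²(45.9°) = 1/0.6959² = 2.065.
True area = apparent / (areal scale) = 79300 / 2.065 ≈ 38400 km².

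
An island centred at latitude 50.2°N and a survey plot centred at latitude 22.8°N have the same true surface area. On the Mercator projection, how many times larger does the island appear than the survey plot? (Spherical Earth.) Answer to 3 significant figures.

2.07

On Mercator, area is exaggerated by sec²φ = 1/cos²φ.
At 50.2°: sec²(50.2°) = 1/0.6401² = 2.441.
At 22.8°: sec²(22.8°) = 1/0.9219² = 1.177.
Ratio = 2.441/1.177 = cos²(22.8°)/cos²(50.2°) ≈ 2.07.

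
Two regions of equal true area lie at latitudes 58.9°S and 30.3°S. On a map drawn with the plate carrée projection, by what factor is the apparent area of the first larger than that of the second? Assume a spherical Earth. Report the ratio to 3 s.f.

1.67

In the plate carrée (x = Rλ, y = Rφ), meridians are true-scale (h = 1) and parallels are stretched by k = sec φ.
Areal scale at 58.9°: h·k = 1.000 × 1.936 = 1.936.
Areal scale at 30.3°: h·k = 1.000 × 1.158 = 1.158.
Ratio = 1.936/1.158 ≈ 1.67.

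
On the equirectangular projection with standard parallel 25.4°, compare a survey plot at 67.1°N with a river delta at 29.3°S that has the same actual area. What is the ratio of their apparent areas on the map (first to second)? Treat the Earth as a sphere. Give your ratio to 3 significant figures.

2.24

With standard parallel φ₀ = 25.4°, the equirectangular projection gives x = Rλ cos φ₀, y = Rφ, so h = 1 and k = cos 25.4° / cos φ.
Areal scale at 67.1°: h·k = 1.000 × 2.321 = 2.321.
Areal scale at 29.3°: h·k = 1.000 × 1.036 = 1.036.
Ratio = 2.321/1.036 ≈ 2.24.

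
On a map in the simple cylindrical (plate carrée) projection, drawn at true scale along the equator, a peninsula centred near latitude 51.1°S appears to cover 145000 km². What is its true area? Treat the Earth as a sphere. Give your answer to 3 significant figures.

For the equirectangular projection with φ₀ = 0 (plate carrée), h = 1 along meridians and k = sec φ along parallels.
Areal scale = h·k = 1 × sec φ; at 51.1°, h = 1.000, k = 1.592, so h·k = 1.592.
True area = apparent / (areal scale) = 145000 / 1.592 ≈ 91100 km².

91100 km²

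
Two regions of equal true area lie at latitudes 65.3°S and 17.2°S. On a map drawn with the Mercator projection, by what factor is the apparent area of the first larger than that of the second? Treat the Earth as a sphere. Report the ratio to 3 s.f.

5.23

Mercator areal scale is sec²φ.
At 65.3°: sec²(65.3°) = 1/0.4179² = 5.727.
At 17.2°: sec²(17.2°) = 1/0.9553² = 1.096.
Ratio = 5.727/1.096 = cos²(17.2°)/cos²(65.3°) ≈ 5.23.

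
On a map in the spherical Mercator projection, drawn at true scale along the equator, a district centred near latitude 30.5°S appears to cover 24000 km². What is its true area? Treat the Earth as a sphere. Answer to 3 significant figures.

For Mercator, h = k = sec φ (a conformal cylindrical projection has a single point scale, 1/cos φ).
Areal scale = k² = sec²φ = 1/cos²(30.5°) = 1/0.8616² = 1.347.
True area = apparent / (areal scale) = 24000 / 1.347 ≈ 17800 km².

17800 km²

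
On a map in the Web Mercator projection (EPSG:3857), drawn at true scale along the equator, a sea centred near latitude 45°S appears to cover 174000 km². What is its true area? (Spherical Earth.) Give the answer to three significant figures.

87000 km²

The Mercator projection is conformal; its linear scale factor is the same in every direction and equals sec φ = 1/cos φ.
Areal scale = k² = sec²φ = 1/cos²(45°) = 1/0.7071² = 2.000.
True area = apparent / (areal scale) = 174000 / 2.000 ≈ 87000 km².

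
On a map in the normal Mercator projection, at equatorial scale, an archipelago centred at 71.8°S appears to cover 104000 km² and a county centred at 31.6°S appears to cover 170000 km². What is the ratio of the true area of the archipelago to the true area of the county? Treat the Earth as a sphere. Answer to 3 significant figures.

Mercator's areal exaggeration is sec²φ; hence true area = (apparent area) · cos²φ.
True area of archipelago: 104000 × cos²(71.8°) = 104000 × 0.09755 = 10150 km².
True area of county: 170000 × cos²(31.6°) = 170000 × 0.7254 = 123300 km².
Ratio = 10150 / 123300 ≈ 0.0823.

0.0823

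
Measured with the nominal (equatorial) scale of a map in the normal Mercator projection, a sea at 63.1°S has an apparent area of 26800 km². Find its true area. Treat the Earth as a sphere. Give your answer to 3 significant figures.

5490 km²

The Mercator projection is conformal; its linear scale factor is the same in every direction and equals sec φ = 1/cos φ.
Areal scale = k² = sec²φ = 1/cos²(63.1°) = 1/0.4524² = 4.885.
True area = apparent / (areal scale) = 26800 / 4.885 ≈ 5490 km².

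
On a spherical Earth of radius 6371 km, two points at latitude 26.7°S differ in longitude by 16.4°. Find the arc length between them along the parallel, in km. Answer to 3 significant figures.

1630 km

Arc length along a parallel = R cos φ · Δλ (with Δλ in radians).
= 6371 × cos 26.7° × (16.4° × π/180) = 6371 × 0.8934 × 0.2862 ≈ 1630 km.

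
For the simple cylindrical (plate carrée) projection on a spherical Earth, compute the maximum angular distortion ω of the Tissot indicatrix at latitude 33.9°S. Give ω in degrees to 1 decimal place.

10.7°

Plate carrée maps x = Rλ, y = Rφ. The meridian scale is h = 1 and the parallel scale is k = 1/cos φ = sec φ.
At 33.9°: h = 1.000, k = 1.205; principal scales a = 1.205, b = 1.000.
sin(ω/2) = (a − b)/(a + b) = 0.2048/2.205 = 0.09289, so ω = 2 arcsin(0.09289) ≈ 10.7°.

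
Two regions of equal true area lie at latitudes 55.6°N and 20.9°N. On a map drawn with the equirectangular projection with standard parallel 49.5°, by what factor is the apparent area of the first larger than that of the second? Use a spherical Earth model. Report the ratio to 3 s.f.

1.65

In the equirectangular projection with standard parallel φ₀ = 49.5° (x = Rλ cos φ₀, y = Rφ), meridians are true-scale (h = 1) and the parallel scale is k = cos φ₀ / cos φ.
Areal scale at 55.6°: h·k = 1.000 × 1.150 = 1.150.
Areal scale at 20.9°: h·k = 1.000 × 0.6952 = 0.6952.
Ratio = 1.150/0.6952 ≈ 1.65.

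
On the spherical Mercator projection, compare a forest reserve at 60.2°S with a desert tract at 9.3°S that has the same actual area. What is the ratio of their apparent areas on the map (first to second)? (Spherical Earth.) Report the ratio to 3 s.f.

3.94

On Mercator, area is exaggerated by sec²φ = 1/cos²φ.
At 60.2°: sec²(60.2°) = 1/0.4970² = 4.049.
At 9.3°: sec²(9.3°) = 1/0.9869² = 1.027.
Ratio = 4.049/1.027 = cos²(9.3°)/cos²(60.2°) ≈ 3.94.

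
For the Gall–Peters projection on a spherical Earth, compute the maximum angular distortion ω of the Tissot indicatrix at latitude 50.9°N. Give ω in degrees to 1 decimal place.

Gall–Peters is a cylindrical equal-area projection with standard parallels at ±45°. Cylindrical equal-area (φ₀ = 45°): h = cos φ / cos 45° along meridians, k = cos 45° / cos φ along parallels; h·k = 1.
At 50.9°: h = 0.8919, k = 1.121; principal scales a = 1.121, b = 0.8919.
sin(ω/2) = (a − b)/(a + b) = 0.2293/2.013 = 0.1139, so ω = 2 arcsin(0.1139) ≈ 13.1°.

13.1°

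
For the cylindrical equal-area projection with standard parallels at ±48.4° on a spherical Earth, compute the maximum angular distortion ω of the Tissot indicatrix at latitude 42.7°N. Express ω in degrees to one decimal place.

A cylindrical equal-area projection with standard parallel φ₀ has meridian scale h = cos φ / cos φ₀ and parallel scale k = cos φ₀ / cos φ (so areas are preserved, h·k = 1).
At 42.7°: h = 1.107, k = 0.9034; principal scales a = 1.107, b = 0.9034.
sin(ω/2) = (a − b)/(a + b) = 0.2035/2.010 = 0.1012, so ω = 2 arcsin(0.1012) ≈ 11.6°.

11.6°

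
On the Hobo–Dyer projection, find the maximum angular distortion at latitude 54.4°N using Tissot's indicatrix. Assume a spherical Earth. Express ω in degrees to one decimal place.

Hobo–Dyer is a cylindrical equal-area projection with standard parallels at ±37.5°. A cylindrical equal-area projection with standard parallel φ₀ has meridian scale h = cos φ / cos φ₀ and parallel scale k = cos φ₀ / cos φ (so areas are preserved, h·k = 1).
At 54.4°: h = 0.7337, k = 1.363; principal scales a = 1.363, b = 0.7337.
sin(ω/2) = (a − b)/(a + b) = 0.6291/2.097 = 0.3001, so ω = 2 arcsin(0.3001) ≈ 34.9°.

34.9°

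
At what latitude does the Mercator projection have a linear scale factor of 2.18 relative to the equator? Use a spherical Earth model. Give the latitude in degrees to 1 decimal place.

Mercator scale is k = sec φ = 1/cos φ.
1/cos φ = 2.18  ⇒  cos φ = 0.4587  ⇒  φ = arccos(0.4587) ≈ 62.7°.

62.7°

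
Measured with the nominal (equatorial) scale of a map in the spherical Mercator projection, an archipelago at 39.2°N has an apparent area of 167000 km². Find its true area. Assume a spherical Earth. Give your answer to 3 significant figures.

100000 km²

The Mercator projection is conformal; its linear scale factor is the same in every direction and equals sec φ = 1/cos φ.
Areal scale = k² = sec²φ = 1/cos²(39.2°) = 1/0.7749² = 1.665.
True area = apparent / (areal scale) = 167000 / 1.665 ≈ 100000 km².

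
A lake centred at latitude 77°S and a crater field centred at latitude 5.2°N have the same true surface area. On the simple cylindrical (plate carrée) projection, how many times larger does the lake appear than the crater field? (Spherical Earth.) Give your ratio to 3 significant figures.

Plate carrée maps x = Rλ, y = Rφ. The meridian scale is h = 1 and the parallel scale is k = 1/cos φ = sec φ.
Areal scale at 77°: h·k = 1.000 × 4.445 = 4.445.
Areal scale at 5.2°: h·k = 1.000 × 1.004 = 1.004.
Ratio = 4.445/1.004 ≈ 4.43.

4.43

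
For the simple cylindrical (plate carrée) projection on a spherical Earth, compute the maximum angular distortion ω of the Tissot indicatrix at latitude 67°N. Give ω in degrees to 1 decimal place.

In the plate carrée (x = Rλ, y = Rφ), meridians are true-scale (h = 1) and parallels are stretched by k = sec φ.
At 67°: h = 1.000, k = 2.559; principal scales a = 2.559, b = 1.000.
sin(ω/2) = (a − b)/(a + b) = 1.559/3.559 = 0.4381, so ω = 2 arcsin(0.4381) ≈ 52.0°.

52.0°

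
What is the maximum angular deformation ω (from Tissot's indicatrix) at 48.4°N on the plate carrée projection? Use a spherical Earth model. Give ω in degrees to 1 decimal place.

For the equirectangular projection with φ₀ = 0 (plate carrée), h = 1 along meridians and k = sec φ along parallels.
At 48.4°: h = 1.000, k = 1.506; principal scales a = 1.506, b = 1.000.
sin(ω/2) = (a − b)/(a + b) = 0.5062/2.506 = 0.2020, so ω = 2 arcsin(0.2020) ≈ 23.3°.

23.3°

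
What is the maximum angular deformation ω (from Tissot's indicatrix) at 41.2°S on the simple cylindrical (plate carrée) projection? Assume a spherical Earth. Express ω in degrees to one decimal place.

Plate carrée maps x = Rλ, y = Rφ. The meridian scale is h = 1 and the parallel scale is k = 1/cos φ = sec φ.
At 41.2°: h = 1.000, k = 1.329; principal scales a = 1.329, b = 1.000.
sin(ω/2) = (a − b)/(a + b) = 0.3291/2.329 = 0.1413, so ω = 2 arcsin(0.1413) ≈ 16.2°.

16.2°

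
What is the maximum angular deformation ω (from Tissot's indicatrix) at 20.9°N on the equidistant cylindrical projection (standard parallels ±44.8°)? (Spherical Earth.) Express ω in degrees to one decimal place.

15.7°

The equidistant cylindrical projection with φ₀ = 44.8° has h = 1 (meridians true) and k = cos φ₀ / cos φ along parallels.
At 20.9°: h = 1.000, k = 0.7595; principal scales a = 1.000, b = 0.7595.
sin(ω/2) = (a − b)/(a + b) = 0.2405/1.760 = 0.1367, so ω = 2 arcsin(0.1367) ≈ 15.7°.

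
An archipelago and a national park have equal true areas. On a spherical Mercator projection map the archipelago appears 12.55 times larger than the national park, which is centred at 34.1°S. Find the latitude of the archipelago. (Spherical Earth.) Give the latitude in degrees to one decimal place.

For equal true areas on Mercator, apparent areas scale as sec²φ, so the ratio is cos²φ₂ / cos²φ₁.
cos²φ₂ / cos²φ₁ = 12.55  ⇒  cos φ₁ = cos 34.1° / √12.55 = 0.8281/3.543 = 0.2337.
φ₁ = arccos(0.2337) ≈ 76.5°.

76.5°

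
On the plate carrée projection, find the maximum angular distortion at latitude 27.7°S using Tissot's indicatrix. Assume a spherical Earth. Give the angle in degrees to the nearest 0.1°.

For the equirectangular projection with φ₀ = 0 (plate carrée), h = 1 along meridians and k = sec φ along parallels.
At 27.7°: h = 1.000, k = 1.129; principal scales a = 1.129, b = 1.000.
sin(ω/2) = (a − b)/(a + b) = 0.1294/2.129 = 0.06079, so ω = 2 arcsin(0.06079) ≈ 7.0°.

7.0°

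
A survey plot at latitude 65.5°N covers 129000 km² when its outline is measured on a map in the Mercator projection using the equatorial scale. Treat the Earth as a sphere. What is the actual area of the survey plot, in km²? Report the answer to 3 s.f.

Mercator is conformal, so the point scale is isotropic: h = k = sec φ = 1/cos φ.
Areal scale = k² = sec²φ = 1/cos²(65.5°) = 1/0.4147² = 5.815.
True area = apparent / (areal scale) = 129000 / 5.815 ≈ 22200 km².

22200 km²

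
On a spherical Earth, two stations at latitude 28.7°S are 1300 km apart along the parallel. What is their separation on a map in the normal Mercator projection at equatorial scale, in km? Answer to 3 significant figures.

1480 km

The Mercator projection is conformal; its linear scale factor is the same in every direction and equals sec φ = 1/cos φ.
Along the parallel, k = sec 28.7° = 1/0.8771 = 1.140.
Map distance = 1300 × 1.140 ≈ 1480 km.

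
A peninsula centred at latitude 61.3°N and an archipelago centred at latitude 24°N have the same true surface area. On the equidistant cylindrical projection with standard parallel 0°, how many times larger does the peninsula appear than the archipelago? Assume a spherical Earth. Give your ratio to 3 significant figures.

For the equirectangular projection with φ₀ = 0 (plate carrée), h = 1 along meridians and k = sec φ along parallels.
Areal scale at 61.3°: h·k = 1.000 × 2.082 = 2.082.
Areal scale at 24°: h·k = 1.000 × 1.095 = 1.095.
Ratio = 2.082/1.095 ≈ 1.90.

1.90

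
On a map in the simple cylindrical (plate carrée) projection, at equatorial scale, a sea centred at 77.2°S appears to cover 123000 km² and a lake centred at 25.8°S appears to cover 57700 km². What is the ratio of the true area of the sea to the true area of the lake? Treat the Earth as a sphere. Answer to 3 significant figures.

0.525

On the plate carrée, areal scale = h·k = 1 × sec φ, so true area = apparent × cos φ.
True area of sea: 123000 × cos(77.2°) = 123000 × 0.2215 = 27250 km².
True area of lake: 57700 × cos(25.8°) = 57700 × 0.9003 = 51950 km².
Ratio = 27250 / 51950 ≈ 0.525.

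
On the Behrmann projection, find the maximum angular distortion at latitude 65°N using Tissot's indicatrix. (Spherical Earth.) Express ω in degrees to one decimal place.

76.0°

Behrmann is a cylindrical equal-area projection with standard parallels at ±30°. Cylindrical equal-area (φ₀ = 30°): h = cos φ / cos 30° along meridians, k = cos 30° / cos φ along parallels; h·k = 1.
At 65°: h = 0.4880, k = 2.049; principal scales a = 2.049, b = 0.4880.
sin(ω/2) = (a − b)/(a + b) = 1.561/2.537 = 0.6153, so ω = 2 arcsin(0.6153) ≈ 76.0°.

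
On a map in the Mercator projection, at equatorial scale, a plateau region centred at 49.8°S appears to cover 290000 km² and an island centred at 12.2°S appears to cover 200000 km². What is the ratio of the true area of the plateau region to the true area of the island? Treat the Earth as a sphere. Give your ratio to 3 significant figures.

0.632

Since Mercator area scale is 1/cos²φ, the true area equals the apparent area multiplied by cos²φ.
True area of plateau region: 290000 × cos²(49.8°) = 290000 × 0.4166 = 120800 km².
True area of island: 200000 × cos²(12.2°) = 200000 × 0.9553 = 191100 km².
Ratio = 120800 / 191100 ≈ 0.632.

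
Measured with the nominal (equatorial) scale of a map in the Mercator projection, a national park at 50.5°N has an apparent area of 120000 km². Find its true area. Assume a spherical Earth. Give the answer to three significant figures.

48600 km²

For Mercator, h = k = sec φ (a conformal cylindrical projection has a single point scale, 1/cos φ).
Areal scale = k² = sec²φ = 1/cos²(50.5°) = 1/0.6361² = 2.472.
True area = apparent / (areal scale) = 120000 / 2.472 ≈ 48600 km².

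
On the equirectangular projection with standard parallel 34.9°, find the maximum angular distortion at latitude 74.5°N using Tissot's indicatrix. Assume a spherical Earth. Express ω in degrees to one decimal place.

61.1°

In the equirectangular projection with standard parallel φ₀ = 34.9° (x = Rλ cos φ₀, y = Rφ), meridians are true-scale (h = 1) and the parallel scale is k = cos φ₀ / cos φ.
At 74.5°: h = 1.000, k = 3.069; principal scales a = 3.069, b = 1.000.
sin(ω/2) = (a − b)/(a + b) = 2.069/4.069 = 0.5085, so ω = 2 arcsin(0.5085) ≈ 61.1°.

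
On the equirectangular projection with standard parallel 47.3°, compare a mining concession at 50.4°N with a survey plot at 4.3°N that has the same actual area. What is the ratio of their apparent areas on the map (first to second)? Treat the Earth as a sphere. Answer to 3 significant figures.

1.56

With standard parallel φ₀ = 47.3°, the equirectangular projection gives x = Rλ cos φ₀, y = Rφ, so h = 1 and k = cos 47.3° / cos φ.
Areal scale at 50.4°: h·k = 1.000 × 1.064 = 1.064.
Areal scale at 4.3°: h·k = 1.000 × 0.6801 = 0.6801.
Ratio = 1.064/0.6801 ≈ 1.56.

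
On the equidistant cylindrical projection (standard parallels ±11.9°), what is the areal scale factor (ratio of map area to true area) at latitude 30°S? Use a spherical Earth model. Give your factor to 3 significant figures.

In the equirectangular projection with standard parallel φ₀ = 11.9° (x = Rλ cos φ₀, y = Rφ), meridians are true-scale (h = 1) and the parallel scale is k = cos φ₀ / cos φ.
Areal scale = h·k = 1 × cos φ₀ / cos φ; at 30°, h = 1.000, k = 1.130, so h·k = 1.130.

1.13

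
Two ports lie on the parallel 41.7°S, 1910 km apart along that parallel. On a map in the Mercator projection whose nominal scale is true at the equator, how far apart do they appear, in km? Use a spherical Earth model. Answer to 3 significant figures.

For Mercator, h = k = sec φ (a conformal cylindrical projection has a single point scale, 1/cos φ).
Along the parallel, k = sec 41.7° = 1/0.7466 = 1.339.
Map distance = 1910 × 1.339 ≈ 2560 km.

2560 km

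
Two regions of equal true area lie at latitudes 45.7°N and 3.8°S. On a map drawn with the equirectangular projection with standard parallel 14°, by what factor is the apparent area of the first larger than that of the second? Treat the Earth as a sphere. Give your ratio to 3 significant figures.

1.43

The equidistant cylindrical projection with φ₀ = 14° has h = 1 (meridians true) and k = cos φ₀ / cos φ along parallels.
Areal scale at 45.7°: h·k = 1.000 × 1.389 = 1.389.
Areal scale at 3.8°: h·k = 1.000 × 0.9724 = 0.9724.
Ratio = 1.389/0.9724 ≈ 1.43.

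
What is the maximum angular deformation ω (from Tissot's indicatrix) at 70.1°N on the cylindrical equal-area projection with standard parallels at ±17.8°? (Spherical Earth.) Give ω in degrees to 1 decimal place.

101.3°

For cylindrical equal-area with standard parallel φ₀, h = cos φ / cos φ₀ and k = cos φ₀ / cos φ, so h·k = 1.
At 70.1°: h = 0.3575, k = 2.797; principal scales a = 2.797, b = 0.3575.
sin(ω/2) = (a − b)/(a + b) = 2.440/3.155 = 0.7734, so ω = 2 arcsin(0.7734) ≈ 101.3°.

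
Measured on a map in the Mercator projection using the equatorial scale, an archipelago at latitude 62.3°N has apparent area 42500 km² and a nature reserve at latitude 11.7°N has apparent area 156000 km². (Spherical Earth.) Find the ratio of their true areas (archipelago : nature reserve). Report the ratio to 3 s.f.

Mercator's areal exaggeration is sec²φ; hence true area = (apparent area) · cos²φ.
True area of archipelago: 42500 × cos²(62.3°) = 42500 × 0.2161 = 9183 km².
True area of nature reserve: 156000 × cos²(11.7°) = 156000 × 0.9589 = 149600 km².
Ratio = 9183 / 149600 ≈ 0.0614.

0.0614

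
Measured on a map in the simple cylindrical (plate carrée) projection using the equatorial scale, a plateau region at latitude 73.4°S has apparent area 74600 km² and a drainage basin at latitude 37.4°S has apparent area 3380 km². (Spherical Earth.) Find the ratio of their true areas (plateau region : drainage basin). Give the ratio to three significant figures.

Plate carrée has h = 1 and k = sec φ, giving areal scale sec φ; true area = (apparent area) · cos φ.
True area of plateau region: 74600 × cos(73.4°) = 74600 × 0.2857 = 21310 km².
True area of drainage basin: 3380 × cos(37.4°) = 3380 × 0.7944 = 2685 km².
Ratio = 21310 / 2685 ≈ 7.94.

7.94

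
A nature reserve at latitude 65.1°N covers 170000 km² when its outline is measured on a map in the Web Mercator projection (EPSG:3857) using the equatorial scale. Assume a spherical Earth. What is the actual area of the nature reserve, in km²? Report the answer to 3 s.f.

The Mercator projection is conformal; its linear scale factor is the same in every direction and equals sec φ = 1/cos φ.
Areal scale = k² = sec²φ = 1/cos²(65.1°) = 1/0.4210² = 5.641.
True area = apparent / (areal scale) = 170000 / 5.641 ≈ 30100 km².

30100 km²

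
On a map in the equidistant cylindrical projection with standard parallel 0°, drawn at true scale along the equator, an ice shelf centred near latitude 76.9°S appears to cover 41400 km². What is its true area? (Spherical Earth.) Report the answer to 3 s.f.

9380 km²

For the equirectangular projection with φ₀ = 0 (plate carrée), h = 1 along meridians and k = sec φ along parallels.
Areal scale = h·k = 1 × sec φ; at 76.9°, h = 1.000, k = 4.412, so h·k = 4.412.
True area = apparent / (areal scale) = 41400 / 4.412 ≈ 9380 km².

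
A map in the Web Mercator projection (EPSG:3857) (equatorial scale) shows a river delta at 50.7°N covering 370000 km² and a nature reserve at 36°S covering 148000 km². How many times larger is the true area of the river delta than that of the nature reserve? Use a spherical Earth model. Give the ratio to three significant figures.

On Mercator the areal scale is sec²φ, so true area = apparent × cos²φ.
True area of river delta: 370000 × cos²(50.7°) = 370000 × 0.4012 = 148400 km².
True area of nature reserve: 148000 × cos²(36°) = 148000 × 0.6545 = 96870 km².
Ratio = 148400 / 96870 ≈ 1.53.

1.53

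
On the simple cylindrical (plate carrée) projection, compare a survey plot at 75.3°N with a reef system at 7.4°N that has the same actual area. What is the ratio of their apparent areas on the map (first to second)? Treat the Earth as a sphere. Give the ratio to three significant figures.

For the equirectangular projection with φ₀ = 0 (plate carrée), h = 1 along meridians and k = sec φ along parallels.
Areal scale at 75.3°: h·k = 1.000 × 3.941 = 3.941.
Areal scale at 7.4°: h·k = 1.000 × 1.008 = 1.008.
Ratio = 3.941/1.008 ≈ 3.91.

3.91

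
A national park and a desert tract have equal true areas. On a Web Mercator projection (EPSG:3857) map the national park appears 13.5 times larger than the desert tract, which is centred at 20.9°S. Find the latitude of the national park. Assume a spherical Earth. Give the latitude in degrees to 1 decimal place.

Mercator areal scale is sec²φ, so apparent-area ratio = sec²φ₁ / sec²φ₂ = cos²φ₂ / cos²φ₁.
cos²φ₂ / cos²φ₁ = 13.5  ⇒  cos φ₁ = cos 20.9° / √13.5 = 0.9342/3.674 = 0.2543.
φ₁ = arccos(0.2543) ≈ 75.3°.

75.3°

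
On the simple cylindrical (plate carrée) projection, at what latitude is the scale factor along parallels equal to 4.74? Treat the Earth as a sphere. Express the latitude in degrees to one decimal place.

77.8°

Plate carrée: h = 1, k = sec φ along parallels.
sec φ = 4.74  ⇒  cos φ = 0.2110  ⇒  φ ≈ 77.8°.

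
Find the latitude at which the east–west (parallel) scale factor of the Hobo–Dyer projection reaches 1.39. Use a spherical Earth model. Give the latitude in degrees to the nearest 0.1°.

55.2°

The Hobo–Dyer projection is cylindrical equal-area with φ₀ = 37.5°. Cylindrical equal-area (φ₀ = 37.5°): h = cos φ / cos 37.5° along meridians, k = cos 37.5° / cos φ along parallels; h·k = 1.
k = cos φ₀ / cos φ = 1.39  ⇒  cos φ = cos 37.5° / 1.39 = 0.5708.
φ = arccos(0.5708) ≈ 55.2°.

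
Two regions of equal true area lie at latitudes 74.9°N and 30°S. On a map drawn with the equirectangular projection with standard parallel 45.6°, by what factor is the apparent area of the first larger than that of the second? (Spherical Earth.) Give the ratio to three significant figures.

The equidistant cylindrical projection with φ₀ = 45.6° has h = 1 (meridians true) and k = cos φ₀ / cos φ along parallels.
Areal scale at 74.9°: h·k = 1.000 × 2.686 = 2.686.
Areal scale at 30°: h·k = 1.000 × 0.8079 = 0.8079.
Ratio = 2.686/0.8079 ≈ 3.32.

3.32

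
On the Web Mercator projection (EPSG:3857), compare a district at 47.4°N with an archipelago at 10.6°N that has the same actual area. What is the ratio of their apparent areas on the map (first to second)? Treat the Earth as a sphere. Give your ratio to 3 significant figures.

2.11

Mercator is conformal with k = sec φ, so areal scale = k² = sec²φ.
At 47.4°: sec²(47.4°) = 1/0.6769² = 2.183.
At 10.6°: sec²(10.6°) = 1/0.9829² = 1.035.
Ratio = 2.183/1.035 = cos²(10.6°)/cos²(47.4°) ≈ 2.11.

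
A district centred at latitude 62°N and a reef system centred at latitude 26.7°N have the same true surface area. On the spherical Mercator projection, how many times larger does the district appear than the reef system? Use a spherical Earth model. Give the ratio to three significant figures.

3.62

Mercator areal scale is sec²φ.
At 62°: sec²(62°) = 1/0.4695² = 4.537.
At 26.7°: sec²(26.7°) = 1/0.8934² = 1.253.
Ratio = 4.537/1.253 = cos²(26.7°)/cos²(62°) ≈ 3.62.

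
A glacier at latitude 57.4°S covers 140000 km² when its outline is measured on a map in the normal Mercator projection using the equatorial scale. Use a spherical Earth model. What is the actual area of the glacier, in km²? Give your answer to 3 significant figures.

Mercator is conformal, so the point scale is isotropic: h = k = sec φ = 1/cos φ.
Areal scale = k² = sec²φ = 1/cos²(57.4°) = 1/0.5388² = 3.445.
True area = apparent / (areal scale) = 140000 / 3.445 ≈ 40600 km².

40600 km²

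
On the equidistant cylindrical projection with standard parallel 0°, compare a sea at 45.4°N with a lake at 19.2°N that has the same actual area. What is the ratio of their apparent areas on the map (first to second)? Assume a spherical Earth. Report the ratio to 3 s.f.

In the plate carrée (x = Rλ, y = Rφ), meridians are true-scale (h = 1) and parallels are stretched by k = sec φ.
Areal scale at 45.4°: h·k = 1.000 × 1.424 = 1.424.
Areal scale at 19.2°: h·k = 1.000 × 1.059 = 1.059.
Ratio = 1.424/1.059 ≈ 1.34.

1.34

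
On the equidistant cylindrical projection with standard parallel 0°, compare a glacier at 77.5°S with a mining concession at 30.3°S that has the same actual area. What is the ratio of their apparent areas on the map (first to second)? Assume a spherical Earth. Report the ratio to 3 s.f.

3.99

In the plate carrée (x = Rλ, y = Rφ), meridians are true-scale (h = 1) and parallels are stretched by k = sec φ.
Areal scale at 77.5°: h·k = 1.000 × 4.620 = 4.620.
Areal scale at 30.3°: h·k = 1.000 × 1.158 = 1.158.
Ratio = 4.620/1.158 ≈ 3.99.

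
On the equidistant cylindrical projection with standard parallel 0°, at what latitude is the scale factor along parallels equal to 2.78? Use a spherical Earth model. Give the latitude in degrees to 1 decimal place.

68.9°

Plate carrée: h = 1, k = sec φ along parallels.
sec φ = 2.78  ⇒  cos φ = 0.3597  ⇒  φ ≈ 68.9°.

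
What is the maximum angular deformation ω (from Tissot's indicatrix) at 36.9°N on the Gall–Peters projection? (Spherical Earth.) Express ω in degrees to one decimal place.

14.1°

Gall–Peters is a cylindrical equal-area projection with standard parallels at ±45°. A cylindrical equal-area projection with standard parallel φ₀ has meridian scale h = cos φ / cos φ₀ and parallel scale k = cos φ₀ / cos φ (so areas are preserved, h·k = 1).
At 36.9°: h = 1.131, k = 0.8842; principal scales a = 1.131, b = 0.8842.
sin(ω/2) = (a − b)/(a + b) = 0.2467/2.015 = 0.1224, so ω = 2 arcsin(0.1224) ≈ 14.1°.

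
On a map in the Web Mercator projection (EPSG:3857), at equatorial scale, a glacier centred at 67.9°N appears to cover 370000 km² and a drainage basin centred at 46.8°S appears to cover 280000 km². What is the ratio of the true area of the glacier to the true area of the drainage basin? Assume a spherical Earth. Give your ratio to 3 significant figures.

0.399

Mercator's areal exaggeration is sec²φ; hence true area = (apparent area) · cos²φ.
True area of glacier: 370000 × cos²(67.9°) = 370000 × 0.1415 = 52370 km².
True area of drainage basin: 280000 × cos²(46.8°) = 280000 × 0.4686 = 131200 km².
Ratio = 52370 / 131200 ≈ 0.399.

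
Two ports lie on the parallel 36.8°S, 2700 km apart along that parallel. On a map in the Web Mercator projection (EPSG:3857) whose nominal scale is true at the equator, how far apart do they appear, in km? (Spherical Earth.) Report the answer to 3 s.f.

For Mercator, h = k = sec φ (a conformal cylindrical projection has a single point scale, 1/cos φ).
Along the parallel, k = sec 36.8° = 1/0.8007 = 1.249.
Map distance = 2700 × 1.249 ≈ 3370 km.

3370 km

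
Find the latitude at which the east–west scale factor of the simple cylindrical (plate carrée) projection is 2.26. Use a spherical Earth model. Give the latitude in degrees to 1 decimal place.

63.7°

Plate carrée: h = 1, k = sec φ along parallels.
sec φ = 2.26  ⇒  cos φ = 0.4425  ⇒  φ ≈ 63.7°.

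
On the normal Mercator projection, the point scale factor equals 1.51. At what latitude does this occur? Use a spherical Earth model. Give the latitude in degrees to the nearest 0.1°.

Mercator scale is k = sec φ = 1/cos φ.
1/cos φ = 1.51  ⇒  cos φ = 0.6623  ⇒  φ = arccos(0.6623) ≈ 48.5°.

48.5°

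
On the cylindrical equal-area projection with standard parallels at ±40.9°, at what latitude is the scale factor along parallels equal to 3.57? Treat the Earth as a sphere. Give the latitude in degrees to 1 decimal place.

77.8°

Cylindrical equal-area (φ₀ = 40.9°): h = cos φ / cos 40.9° along meridians, k = cos 40.9° / cos φ along parallels; h·k = 1.
k = cos φ₀ / cos φ = 3.57  ⇒  cos φ = cos 40.9° / 3.57 = 0.2117.
φ = arccos(0.2117) ≈ 77.8°.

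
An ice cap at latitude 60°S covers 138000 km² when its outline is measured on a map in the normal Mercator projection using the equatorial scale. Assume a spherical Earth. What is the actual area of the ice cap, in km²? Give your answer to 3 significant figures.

Mercator is conformal, so the point scale is isotropic: h = k = sec φ = 1/cos φ.
Areal scale = k² = sec²φ = 1/cos²(60°) = 1/0.5000² = 4.000.
True area = apparent / (areal scale) = 138000 / 4.000 ≈ 34500 km².

34500 km²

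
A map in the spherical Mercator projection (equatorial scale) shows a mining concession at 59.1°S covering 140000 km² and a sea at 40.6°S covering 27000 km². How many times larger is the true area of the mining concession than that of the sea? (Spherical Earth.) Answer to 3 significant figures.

Mercator's areal exaggeration is sec²φ; hence true area = (apparent area) · cos²φ.
True area of mining concession: 140000 × cos²(59.1°) = 140000 × 0.2637 = 36920 km².
True area of sea: 27000 × cos²(40.6°) = 27000 × 0.5765 = 15570 km².
Ratio = 36920 / 15570 ≈ 2.37.

2.37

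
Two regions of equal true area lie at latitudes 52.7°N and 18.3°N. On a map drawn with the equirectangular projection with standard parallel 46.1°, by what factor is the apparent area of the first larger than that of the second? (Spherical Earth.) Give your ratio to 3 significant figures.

With standard parallel φ₀ = 46.1°, the equirectangular projection gives x = Rλ cos φ₀, y = Rφ, so h = 1 and k = cos 46.1° / cos φ.
Areal scale at 52.7°: h·k = 1.000 × 1.144 = 1.144.
Areal scale at 18.3°: h·k = 1.000 × 0.7303 = 0.7303.
Ratio = 1.144/0.7303 ≈ 1.57.

1.57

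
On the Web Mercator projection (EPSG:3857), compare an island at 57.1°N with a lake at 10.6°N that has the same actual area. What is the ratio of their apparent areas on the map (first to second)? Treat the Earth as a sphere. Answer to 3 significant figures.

3.27

Mercator is conformal with k = sec φ, so areal scale = k² = sec²φ.
At 57.1°: sec²(57.1°) = 1/0.5432² = 3.389.
At 10.6°: sec²(10.6°) = 1/0.9829² = 1.035.
Ratio = 3.389/1.035 = cos²(10.6°)/cos²(57.1°) ≈ 3.27.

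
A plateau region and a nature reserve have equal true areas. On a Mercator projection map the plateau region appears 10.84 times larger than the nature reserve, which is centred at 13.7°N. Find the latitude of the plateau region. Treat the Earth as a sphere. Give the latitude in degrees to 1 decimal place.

On Mercator, (apparent₁)/(apparent₂) = sec²φ₁ / sec²φ₂ when true areas are equal.
cos²φ₂ / cos²φ₁ = 10.84  ⇒  cos φ₁ = cos 13.7° / √10.84 = 0.9715/3.292 = 0.2951.
φ₁ = arccos(0.2951) ≈ 72.8°.

72.8°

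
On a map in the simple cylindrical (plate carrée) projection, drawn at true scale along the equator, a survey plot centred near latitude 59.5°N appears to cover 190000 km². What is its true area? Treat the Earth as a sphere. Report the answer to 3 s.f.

Plate carrée maps x = Rλ, y = Rφ. The meridian scale is h = 1 and the parallel scale is k = 1/cos φ = sec φ.
Areal scale = h·k = 1 × sec φ; at 59.5°, h = 1.000, k = 1.970, so h·k = 1.970.
True area = apparent / (areal scale) = 190000 / 1.970 ≈ 96400 km².

96400 km²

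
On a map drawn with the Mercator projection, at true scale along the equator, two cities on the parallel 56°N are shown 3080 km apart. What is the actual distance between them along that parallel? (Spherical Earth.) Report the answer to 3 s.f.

1720 km

The Mercator projection is conformal; its linear scale factor is the same in every direction and equals sec φ = 1/cos φ.
Along the parallel at 56°, map distances are exaggerated by k = sec 56° = 1.788.
True distance = 3080 / 1.788 = 3080 × cos 56° ≈ 1720 km.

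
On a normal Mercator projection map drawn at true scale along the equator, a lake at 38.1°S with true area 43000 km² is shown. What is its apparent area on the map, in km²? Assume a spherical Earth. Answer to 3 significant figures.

For Mercator, h = k = sec φ (a conformal cylindrical projection has a single point scale, 1/cos φ).
Areal scale = k² = sec²φ = 1/cos²(38.1°) = 1/0.7869² = 1.615.
Apparent area = 43000 × 1.615 ≈ 69400 km².

69400 km²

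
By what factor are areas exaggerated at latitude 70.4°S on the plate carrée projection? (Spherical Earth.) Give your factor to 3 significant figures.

2.98

Plate carrée maps x = Rλ, y = Rφ. The meridian scale is h = 1 and the parallel scale is k = 1/cos φ = sec φ.
Areal scale = h·k = 1 × sec φ; at 70.4°, h = 1.000, k = 2.981, so h·k = 2.981.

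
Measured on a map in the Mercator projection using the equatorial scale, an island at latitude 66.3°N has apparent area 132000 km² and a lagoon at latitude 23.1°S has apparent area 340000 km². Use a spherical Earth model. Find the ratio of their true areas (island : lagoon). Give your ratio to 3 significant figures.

Mercator's areal exaggeration is sec²φ; hence true area = (apparent area) · cos²φ.
True area of island: 132000 × cos²(66.3°) = 132000 × 0.1616 = 21330 km².
True area of lagoon: 340000 × cos²(23.1°) = 340000 × 0.8461 = 287700 km².
Ratio = 21330 / 287700 ≈ 0.0741.

0.0741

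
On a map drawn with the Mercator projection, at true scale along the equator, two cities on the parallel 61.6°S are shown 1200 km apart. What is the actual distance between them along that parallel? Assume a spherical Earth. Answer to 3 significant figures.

The Mercator projection is conformal; its linear scale factor is the same in every direction and equals sec φ = 1/cos φ.
Along the parallel at 61.6°, map distances are exaggerated by k = sec 61.6° = 2.103.
True distance = 1200 / 2.103 = 1200 × cos 61.6° ≈ 571 km.

571 km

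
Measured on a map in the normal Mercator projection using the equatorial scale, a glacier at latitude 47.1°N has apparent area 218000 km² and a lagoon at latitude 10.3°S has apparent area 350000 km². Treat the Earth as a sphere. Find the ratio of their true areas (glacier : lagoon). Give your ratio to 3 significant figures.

On Mercator the areal scale is sec²φ, so true area = apparent × cos²φ.
True area of glacier: 218000 × cos²(47.1°) = 218000 × 0.4634 = 101000 km².
True area of lagoon: 350000 × cos²(10.3°) = 350000 × 0.9680 = 338800 km².
Ratio = 101000 / 338800 ≈ 0.298.

0.298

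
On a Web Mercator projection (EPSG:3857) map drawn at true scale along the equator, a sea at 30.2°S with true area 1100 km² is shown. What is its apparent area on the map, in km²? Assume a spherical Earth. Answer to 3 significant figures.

1470 km²

The Mercator projection is conformal; its linear scale factor is the same in every direction and equals sec φ = 1/cos φ.
Areal scale = k² = sec²φ = 1/cos²(30.2°) = 1/0.8643² = 1.339.
Apparent area = 1100 × 1.339 ≈ 1470 km².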